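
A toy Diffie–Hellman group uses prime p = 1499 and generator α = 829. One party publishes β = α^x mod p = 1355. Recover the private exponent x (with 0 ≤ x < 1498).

585

Baby-step giant-step with m = ceil(sqrt(1498)) = 39.
Baby table (829^j mod 1499 for j=0..38):
  0:1  1:829  2:699  3:857  4:1426  5:942  6:1438  7:397
  8:832  9:188  10:1455  11:999  12:723  13:1266  14:214  15:524
  16:1185  17:520  18:867  19:722  20:437  21:1014  22:1166  23:1258
  24:1077  25:928  26:325  27:1104  28:826  29:1210  30:259  31:354
  32:1161  33:111  34:580  35:1140  36:690  37:891  38:1131
Giant step factor: 829^(-39) ≡ 1352 (mod 1499).
Scan 1355·1352^i mod 1499 for i = 0, 1, …:
  i=0: 1355   i=1: 182   i=2: 228   i=3: 961
  i=4: 1138   i=5: 602   i=6: 1446   i=7: 296
  i=8: 1458   i=9: 31     …   i=14: 724
  i=15: 1
Match at i=15, j=0: x = 15·39 + 0 = 585.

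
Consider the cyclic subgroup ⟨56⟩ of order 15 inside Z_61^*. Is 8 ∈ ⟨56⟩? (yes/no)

no

⟨56⟩ has order 15; its elements mod 61 are {1, 9, 12, 13, 15, 16, 20, 22, 25, 34, 42, 47, 56, 57, 58}.
8 is not in this set.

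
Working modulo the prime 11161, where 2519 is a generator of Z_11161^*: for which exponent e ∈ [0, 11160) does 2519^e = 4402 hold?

5561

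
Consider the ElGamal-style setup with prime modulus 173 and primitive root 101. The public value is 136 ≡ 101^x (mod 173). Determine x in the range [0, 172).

116

Baby-step giant-step with m = ceil(sqrt(172)) = 14.
Baby table (101^j mod 173 for j=0..13):
  0:1  1:101  2:167  3:86  4:36  5:3  6:130  7:155
  8:85  9:108  10:9  11:44  12:119  13:82
Giant step factor: 101^(-14) ≡ 55 (mod 173).
Scan 136·55^i mod 173 for i = 0, 1, …:
  i=0: 136   i=1: 41   i=2: 6   i=3: 157
  i=4: 158   i=5: 40   i=6: 124   i=7: 73
  i=8: 36
Match at i=8, j=4: x = 8·14 + 4 = 116.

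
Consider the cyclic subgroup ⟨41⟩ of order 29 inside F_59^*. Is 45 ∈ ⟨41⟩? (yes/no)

45 ∈ ⟨41⟩ iff 45^29 ≡ 1 (mod 59), since |⟨41⟩| = 29.
45^29 mod 59 = 1.
Since 1 = 1, 45 lies in the subgroup.

yes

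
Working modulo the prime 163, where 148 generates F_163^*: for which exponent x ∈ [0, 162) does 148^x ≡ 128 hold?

65

Baby-step giant-step with m = ceil(sqrt(162)) = 13.
Baby table (148^j mod 163 for j=0..12):
  0:1  1:148  2:62  3:48  4:95  5:42  6:22  7:159
  8:60  9:78  10:134  11:109  12:158
Giant step factor: 148^(-13) ≡ 50 (mod 163).
Scan 128·50^i mod 163 for i = 0, 1, …:
  i=0: 128   i=1: 43   i=2: 31   i=3: 83
  i=4: 75   i=5: 1
Match at i=5, j=0: x = 5·13 + 0 = 65.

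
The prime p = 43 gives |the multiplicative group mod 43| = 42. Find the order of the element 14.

The order of 14 must divide p − 1 = 42 = 2 · 3 · 7.
Divisors: 1, 2, 3, 6, 7, 14, 21, 42.
Check each in increasing order: 14^1 ≡ 14;  14^2 ≡ 24;  14^3 ≡ 35;  14^6 ≡ 21;  14^7 ≡ 36;  14^14 ≡ 6;  14^21 ≡ 1.
Smallest exponent giving 1 is 21.

21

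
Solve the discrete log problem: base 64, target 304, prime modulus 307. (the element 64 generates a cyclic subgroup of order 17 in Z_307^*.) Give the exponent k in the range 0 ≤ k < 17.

Successive powers of 64 modulo 307:
  64^0=1  64^1=64  64^2=105  64^3=273  64^4=280  64^5=114
  64^6=235  64^7=304
So 64^7 ≡ 304 (mod 307), giving k = 7.

7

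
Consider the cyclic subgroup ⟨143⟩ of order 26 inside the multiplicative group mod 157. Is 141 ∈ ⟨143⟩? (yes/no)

141 ∈ ⟨143⟩ iff 141^26 ≡ 1 (mod 157), since |⟨143⟩| = 26.
141^26 mod 157 = 1.
Since 1 = 1, 141 lies in the subgroup.

yes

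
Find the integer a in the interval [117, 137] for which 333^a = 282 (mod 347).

Compute 333^117 mod 347 = 232, then multiply by 333 repeatedly:
  333^117=232  333^118=222  333^119=15  333^120=137  333^121=164
  333^122=133  333^123=220  333^124=43  333^125=92  333^126=100
  333^127=335  333^128=168  333^129=77  333^130=310  333^131=171
  333^132=35  333^133=204  333^134=267  333^135=79  333^136=282
Found 282 at exponent 136.

136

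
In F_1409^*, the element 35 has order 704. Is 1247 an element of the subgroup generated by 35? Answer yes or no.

1247 ∈ ⟨35⟩ iff 1247^704 ≡ 1 (mod 1409), since |⟨35⟩| = 704.
1247^704 mod 1409 = 1.
Since 1 = 1, 1247 lies in the subgroup.

yes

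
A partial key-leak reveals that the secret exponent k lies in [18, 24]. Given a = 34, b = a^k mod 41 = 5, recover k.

18

Compute 34^18 mod 41 = 5, then multiply by 34 repeatedly:
  34^18=5
Found 5 at exponent 18.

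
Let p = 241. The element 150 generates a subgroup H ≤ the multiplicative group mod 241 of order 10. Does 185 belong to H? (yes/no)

no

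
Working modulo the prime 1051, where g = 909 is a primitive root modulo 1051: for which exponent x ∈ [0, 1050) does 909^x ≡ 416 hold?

Baby-step giant-step with m = ceil(sqrt(1050)) = 33.
Baby table (909^j mod 1051 for j=0..32):
  0:1  1:909  2:195  3:687  4:189  5:488  6:70  7:570
  8:1038  9:795  10:618  11:528  12:696  13:1013  14:141  15:998
  16:169  17:175  18:374  19:493  20:411  21:494  22:269  23:689
  24:956  25:878  26:393  27:948  28:963  29:935  30:707  31:502
  32:184
Giant step factor: 909^(-33) ≡ 143 (mod 1051).
Scan 416·143^i mod 1051 for i = 0, 1, …:
  i=0: 416   i=1: 632   i=2: 1041   i=3: 672
  i=4: 455   i=5: 954   i=6: 843   i=7: 735
  i=8: 5   i=9: 715     …   i=29: 191
  i=30: 1038
Match at i=30, j=8: x = 30·33 + 8 = 998.

998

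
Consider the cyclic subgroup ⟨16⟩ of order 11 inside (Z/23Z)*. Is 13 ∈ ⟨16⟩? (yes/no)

⟨16⟩ has order 11; its elements mod 23 are {1, 2, 3, 4, 6, 8, 9, 12, 13, 16, 18}.
13 is in this set.

yes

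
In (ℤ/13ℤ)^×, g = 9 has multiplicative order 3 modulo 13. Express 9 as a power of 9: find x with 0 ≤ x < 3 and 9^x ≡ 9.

1

Successive powers of 9 modulo 13:
  9^0=1  9^1=9
So 9^1 ≡ 9 (mod 13), giving x = 1.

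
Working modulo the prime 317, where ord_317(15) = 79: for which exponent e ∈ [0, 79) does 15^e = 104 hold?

26

Baby-step giant-step with m = ceil(sqrt(79)) = 9.
Baby table (15^j mod 317 for j=0..8):
  0:1  1:15  2:225  3:205  4:222  5:160  6:181  7:179
  8:149
Giant step factor: 15^(-9) ≡ 218 (mod 317).
Scan 104·218^i mod 317 for i = 0, 1, …:
  i=0: 104   i=1: 165   i=2: 149
Match at i=2, j=8: e = 2·9 + 8 = 26.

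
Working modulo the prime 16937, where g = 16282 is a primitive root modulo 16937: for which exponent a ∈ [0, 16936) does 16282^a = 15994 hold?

14972

Baby-step giant-step with m = ceil(sqrt(16936)) = 131.
Baby table (16282^j mod 16937 for j=0..130):
  0:1  1:16282  2:5600  3:7329  4:9613  5:4049  6:7014  7:12694
  8:1497  9:1811  10:16322  11:13274  12:11148  13:14844  14:15955  15:16541
  16:5325  17:1147  18:10880  19:4077  20:5611  21:124  22:3465  23:16920
  24:11135  25:6422  26:10903  27:5949  28:15852  29:16258  30:4383  31:8425
  32:3087  33:10455  34:11460  35:13728  36:1707  37:16694  38:6732  39:11097
  40:14375  41:1347  42:15376  43:6235  44:14829  45:8843  46:289  47:13949
  48:9385  49:956  50:489  51:1508  52:11543  53:10174  54:9208  55:15269
  56:8572  57:8424  58:3742  59:4855  60:4131  61:4115  62:14595  63:9680
  64:10975  65:9600  66:12564  67:1962  68:2102  69:12024  70:16922  71:9825
  72:685  73:8624  74:8238  75:7013  76:13349  77:12834  78:11419  79:6709
  80:9225  81:4134  82:2150  83:14458  84:14730  85:5940  86:4810  87:16669
  88:6170  89:6593  90:520  91:15077  92:15773  93:255  94:2345  95:5292
  96:5825  97:12387  98:16275  99:10185  100:2003  101:9121  102:4506  103:12545
  104:14407  105:14261  106:8269  107:3645  108:642  109:2915  110:4556  111:13669
  112:6478  113:8097  114:14683  115:2851  116:12602  117:10946  118:11658  119:2597
  120:9602  121:11254  122:13162  123:16760  124:14313  125:8083  126:6916  127:9136
  128:11618  129:11860  130:5783
Giant step factor: 16282^(-131) ≡ 3546 (mod 16937).
Scan 15994·3546^i mod 16937 for i = 0, 1, …:
  i=0: 15994   i=1: 9648   i=2: 16005   i=3: 14780
  i=4: 6802   i=5: 1604   i=6: 13889   i=7: 14535
  i=8: 1819   i=9: 14114     …   i=113: 16595
  i=114: 6732
Match at i=114, j=38: a = 114·131 + 38 = 14972.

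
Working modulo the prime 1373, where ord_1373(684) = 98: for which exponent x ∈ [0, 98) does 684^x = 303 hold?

57

Baby-step giant-step with m = ceil(sqrt(98)) = 10.
Baby table (684^j mod 1373 for j=0..9):
  0:1  1:684  2:1036  3:156  4:983  5:975  6:995  7:945
  8:1070  9:71
Giant step factor: 684^(-10) ≡ 847 (mod 1373).
Scan 303·847^i mod 1373 for i = 0, 1, …:
  i=0: 303   i=1: 1263   i=2: 194   i=3: 931
  i=4: 455   i=5: 945
Match at i=5, j=7: x = 5·10 + 7 = 57.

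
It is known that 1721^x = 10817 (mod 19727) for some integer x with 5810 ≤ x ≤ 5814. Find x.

Compute 1721^5810 mod 19727 = 6602, then multiply by 1721 repeatedly:
  1721^5810=6602  1721^5811=19017  1721^5812=1164  1721^5813=10817
Found 10817 at exponent 5813.

5813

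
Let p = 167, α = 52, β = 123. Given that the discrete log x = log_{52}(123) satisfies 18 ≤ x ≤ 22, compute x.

Compute 52^18 mod 167 = 63, then multiply by 52 repeatedly:
  52^18=63  52^19=103  52^20=12  52^21=123
Found 123 at exponent 21.

21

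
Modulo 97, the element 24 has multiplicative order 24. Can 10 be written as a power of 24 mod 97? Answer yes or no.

no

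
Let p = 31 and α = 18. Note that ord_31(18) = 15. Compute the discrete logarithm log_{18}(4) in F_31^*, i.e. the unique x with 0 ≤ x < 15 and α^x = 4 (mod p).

3

Successive powers of 18 modulo 31:
  18^0=1  18^1=18  18^2=14  18^3=4
So 18^3 ≡ 4 (mod 31), giving x = 3.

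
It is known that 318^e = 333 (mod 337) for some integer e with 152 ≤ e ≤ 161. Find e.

152

Compute 318^152 mod 337 = 333, then multiply by 318 repeatedly:
  318^152=333
Found 333 at exponent 152.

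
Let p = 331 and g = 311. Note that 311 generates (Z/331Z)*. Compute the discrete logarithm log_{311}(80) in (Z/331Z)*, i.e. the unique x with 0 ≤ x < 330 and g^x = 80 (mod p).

210

Baby-step giant-step with m = ceil(sqrt(330)) = 19.
Baby table (311^j mod 331 for j=0..18):
  0:1  1:311  2:69  3:275  4:127  5:108  6:157  7:170
  8:241  9:145  10:79  11:75  12:155  13:210  14:103  15:257
  16:156  17:190  18:172
Giant step factor: 311^(-19) ≡ 28 (mod 331).
Scan 80·28^i mod 331 for i = 0, 1, …:
  i=0: 80   i=1: 254   i=2: 161   i=3: 205
  i=4: 113   i=5: 185   i=6: 215   i=7: 62
  i=8: 81   i=9: 282   i=10: 283   i=11: 311
Match at i=11, j=1: x = 11·19 + 1 = 210.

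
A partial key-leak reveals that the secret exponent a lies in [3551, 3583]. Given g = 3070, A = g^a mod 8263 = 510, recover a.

Compute 3070^3551 mod 8263 = 1642, then multiply by 3070 repeatedly:
  3070^3551=1642  3070^3552=510
Found 510 at exponent 3552.

3552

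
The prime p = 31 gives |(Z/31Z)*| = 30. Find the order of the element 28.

15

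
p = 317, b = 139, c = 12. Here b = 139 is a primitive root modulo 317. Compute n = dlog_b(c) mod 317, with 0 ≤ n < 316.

165

Baby-step giant-step with m = ceil(sqrt(316)) = 18.
Baby table (139^j mod 317 for j=0..17):
  0:1  1:139  2:301  3:312  4:256  5:80  6:25  7:305
  8:234  9:192  10:60  11:98  12:308  13:17  14:144  15:45
  16:232  17:231
Giant step factor: 139^(-18) ≡ 286 (mod 317).
Scan 12·286^i mod 317 for i = 0, 1, …:
  i=0: 12   i=1: 262   i=2: 120   i=3: 84
  i=4: 249   i=5: 206   i=6: 271   i=7: 158
  i=8: 174   i=9: 312
Match at i=9, j=3: n = 9·18 + 3 = 165.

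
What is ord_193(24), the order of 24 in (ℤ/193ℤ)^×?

32

The order of 24 must divide p − 1 = 192 = 2^6 · 3.
Divisors: 1, 2, 3, 4, 6, 8, 12, 16, 24, 32, 48, 64, 96, 192.
Check each in increasing order: 24^1 ≡ 24;  24^2 ≡ 190;  24^3 ≡ 121;  24^4 ≡ 9;  24^6 ≡ 166;  24^8 ≡ 81;  24^12 ≡ 150;  24^16 ≡ 192;  24^24 ≡ 112;  24^32 ≡ 1.
Smallest exponent giving 1 is 32.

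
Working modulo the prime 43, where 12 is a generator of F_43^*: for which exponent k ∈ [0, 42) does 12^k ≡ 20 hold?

Baby-step giant-step with m = ceil(sqrt(42)) = 7.
Baby table (12^j mod 43 for j=0..6):
  0:1  1:12  2:15  3:8  4:10  5:34  6:21
Giant step factor: 12^(-7) ≡ 7 (mod 43).
Scan 20·7^i mod 43 for i = 0, 1, …:
  i=0: 20   i=1: 11   i=2: 34
Match at i=2, j=5: k = 2·7 + 5 = 19.

19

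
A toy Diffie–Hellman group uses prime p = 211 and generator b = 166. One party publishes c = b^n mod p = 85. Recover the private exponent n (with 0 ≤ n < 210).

Baby-step giant-step with m = ceil(sqrt(210)) = 15.
Baby table (166^j mod 211 for j=0..14):
  0:1  1:166  2:126  3:27  4:51  5:26  6:96  7:111
  8:69  9:60  10:43  11:175  12:143  13:106  14:83
Giant step factor: 166^(-15) ≡ 67 (mod 211).
Scan 85·67^i mod 211 for i = 0, 1, …:
  i=0: 85   i=1: 209   i=2: 77   i=3: 95
  i=4: 35   i=5: 24   i=6: 131   i=7: 126
Match at i=7, j=2: n = 7·15 + 2 = 107.

107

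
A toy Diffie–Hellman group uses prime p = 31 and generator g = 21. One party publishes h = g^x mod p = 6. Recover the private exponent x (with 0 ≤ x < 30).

5

Successive powers of 21 modulo 31:
  21^0=1  21^1=21  21^2=7  21^3=23  21^4=18  21^5=6
So 21^5 ≡ 6 (mod 31), giving x = 5.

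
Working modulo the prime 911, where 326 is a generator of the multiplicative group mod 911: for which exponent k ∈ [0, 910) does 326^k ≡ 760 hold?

Baby-step giant-step with m = ceil(sqrt(910)) = 31.
Baby table (326^j mod 911 for j=0..30):
  0:1  1:326  2:600  3:646  4:155  5:425  6:78  7:831
  8:339  9:283  10:247  11:354  12:618  13:137  14:23  15:210
  16:135  17:282  18:832  19:665  20:883  21:893  22:509  23:132
  24:215  25:854  26:549  27:418  28:529  29:275  30:372
Giant step factor: 326^(-31) ≡ 794 (mod 911).
Scan 760·794^i mod 911 for i = 0, 1, …:
  i=0: 760   i=1: 358   i=2: 20   i=3: 393
  i=4: 480   i=5: 322   i=6: 588   i=7: 440
  i=8: 447   i=9: 539     …   i=23: 592
  i=24: 883
Match at i=24, j=20: k = 24·31 + 20 = 764.

764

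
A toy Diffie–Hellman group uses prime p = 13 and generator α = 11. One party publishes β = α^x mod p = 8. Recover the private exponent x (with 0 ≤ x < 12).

9

Successive powers of 11 modulo 13:
  11^0=1  11^1=11  11^2=4  11^3=5  11^4=3  11^5=7
  11^6=12  11^7=2  11^8=9  11^9=8
So 11^9 ≡ 8 (mod 13), giving x = 9.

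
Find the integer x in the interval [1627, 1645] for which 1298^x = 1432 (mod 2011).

1634

Compute 1298^1627 mod 2011 = 1081, then multiply by 1298 repeatedly:
  1298^1627=1081  1298^1628=1471  1298^1629=919  1298^1630=339  1298^1631=1624
  1298^1632=424  1298^1633=1349  1298^1634=1432
Found 1432 at exponent 1634.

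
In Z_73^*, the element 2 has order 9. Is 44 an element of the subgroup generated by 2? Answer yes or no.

no

⟨2⟩ has order 9; its elements mod 73 are {1, 2, 4, 8, 16, 32, 37, 55, 64}.
44 is not in this set.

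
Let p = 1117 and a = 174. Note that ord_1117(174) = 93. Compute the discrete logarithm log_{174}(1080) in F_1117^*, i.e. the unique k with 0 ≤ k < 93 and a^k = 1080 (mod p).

48

Baby-step giant-step with m = ceil(sqrt(93)) = 10.
Baby table (174^j mod 1117 for j=0..9):
  0:1  1:174  2:117  3:252  4:285  5:442  6:952  7:332
  8:801  9:866
Giant step factor: 174^(-10) ≡ 161 (mod 1117).
Scan 1080·161^i mod 1117 for i = 0, 1, …:
  i=0: 1080   i=1: 745   i=2: 426   i=3: 449
  i=4: 801
Match at i=4, j=8: k = 4·10 + 8 = 48.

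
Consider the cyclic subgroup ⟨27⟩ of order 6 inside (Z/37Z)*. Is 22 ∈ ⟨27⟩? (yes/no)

no

⟨27⟩ has order 6; its elements mod 37 are {1, 10, 11, 26, 27, 36}.
22 is not in this set.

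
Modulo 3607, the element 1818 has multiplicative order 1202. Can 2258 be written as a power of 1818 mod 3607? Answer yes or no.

2258 ∈ ⟨1818⟩ iff 2258^1202 ≡ 1 (mod 3607), since |⟨1818⟩| = 1202.
2258^1202 mod 3607 = 1.
Since 1 = 1, 2258 lies in the subgroup.

yes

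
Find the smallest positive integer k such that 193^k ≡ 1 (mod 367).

366

The order of 193 must divide p − 1 = 366 = 2 · 3 · 61.
Divisors: 1, 2, 3, 6, 61, 122, 183, 366.
Check each in increasing order: 193^1 ≡ 193;  193^2 ≡ 182;  193^3 ≡ 261;  193^6 ≡ 226;  193^61 ≡ 284;  193^122 ≡ 283;  193^183 ≡ 366;  193^366 ≡ 1.
Smallest exponent giving 1 is 366.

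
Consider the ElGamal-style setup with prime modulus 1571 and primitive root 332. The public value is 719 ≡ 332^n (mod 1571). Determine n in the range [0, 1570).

520

Baby-step giant-step with m = ceil(sqrt(1570)) = 40.
Baby table (332^j mod 1571 for j=0..39):
  0:1  1:332  2:254  3:1065  4:105  5:298  6:1534  7:284
  8:28  9:1441  10:828  11:1542  12:1369  13:489  14:535  15:97
  16:784  17:1073  18:1190  19:759  20:628  21:1124  22:841  23:1145
  24:1529  25:195  26:329  27:829  28:303  29:52  30:1554  31:640
  32:395  33:747  34:1357  35:1218  36:629  37:1456  38:1095  39:639
Giant step factor: 332^(-40) ≡ 399 (mod 1571).
Scan 719·399^i mod 1571 for i = 0, 1, …:
  i=0: 719   i=1: 959   i=2: 888   i=3: 837
  i=4: 911   i=5: 588   i=6: 533   i=7: 582
  i=8: 1281   i=9: 544   i=10: 258   i=11: 827
  i=12: 63   i=13: 1
Match at i=13, j=0: n = 13·40 + 0 = 520.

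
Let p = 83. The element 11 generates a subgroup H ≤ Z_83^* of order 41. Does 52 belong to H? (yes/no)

no

52 ∈ ⟨11⟩ iff 52^41 ≡ 1 (mod 83), since |⟨11⟩| = 41.
52^41 mod 83 = 82.
Since 82 ≠ 1, 52 does not lie in the subgroup.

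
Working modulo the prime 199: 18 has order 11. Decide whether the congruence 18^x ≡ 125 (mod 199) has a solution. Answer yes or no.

yes

125 ∈ ⟨18⟩ iff 125^11 ≡ 1 (mod 199), since |⟨18⟩| = 11.
125^11 mod 199 = 1.
Since 1 = 1, 125 lies in the subgroup.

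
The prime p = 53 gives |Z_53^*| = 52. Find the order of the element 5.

52

The order of 5 must divide p − 1 = 52 = 2^2 · 13.
Divisors: 1, 2, 4, 13, 26, 52.
Check each in increasing order: 5^1 ≡ 5;  5^2 ≡ 25;  5^4 ≡ 42;  5^13 ≡ 23;  5^26 ≡ 52;  5^52 ≡ 1.
Smallest exponent giving 1 is 52.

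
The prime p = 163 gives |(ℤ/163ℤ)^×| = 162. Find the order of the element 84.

81

The order of 84 must divide p − 1 = 162 = 2 · 3^4.
Divisors: 1, 2, 3, 6, 9, 18, 27, 54, 81, 162.
Check each in increasing order: 84^1 ≡ 84;  84^2 ≡ 47;  84^3 ≡ 36;  84^6 ≡ 155;  84^9 ≡ 38;  84^18 ≡ 140;  84^27 ≡ 104;  84^54 ≡ 58;  84^81 ≡ 1.
Smallest exponent giving 1 is 81.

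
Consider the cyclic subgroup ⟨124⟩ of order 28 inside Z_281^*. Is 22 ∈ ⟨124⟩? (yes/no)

no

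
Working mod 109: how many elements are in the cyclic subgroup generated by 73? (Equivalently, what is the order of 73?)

27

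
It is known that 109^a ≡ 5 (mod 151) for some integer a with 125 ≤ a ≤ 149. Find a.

Compute 109^125 mod 151 = 33, then multiply by 109 repeatedly:
  109^125=33  109^126=124  109^127=77  109^128=88  109^129=79
  109^130=4  109^131=134  109^132=110  109^133=61  109^134=5
Found 5 at exponent 134.

134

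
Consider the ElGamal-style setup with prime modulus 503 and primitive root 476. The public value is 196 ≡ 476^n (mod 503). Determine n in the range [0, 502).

426

Baby-step giant-step with m = ceil(sqrt(502)) = 23.
Baby table (476^j mod 503 for j=0..22):
  0:1  1:476  2:226  3:437  4:273  5:174  6:332  7:90
  8:85  9:220  10:96  11:426  12:67  13:203  14:52  15:105
  16:183  17:89  18:112  19:497  20:162  21:153  22:396
Giant step factor: 476^(-23) ≡ 464 (mod 503).
Scan 196·464^i mod 503 for i = 0, 1, …:
  i=0: 196   i=1: 404   i=2: 340   i=3: 321
  i=4: 56   i=5: 331   i=6: 169   i=7: 451
  i=8: 16   i=9: 382     …   i=17: 411
  i=18: 67
Match at i=18, j=12: n = 18·23 + 12 = 426.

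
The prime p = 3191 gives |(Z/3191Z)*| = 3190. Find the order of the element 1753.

The order of 1753 must divide p − 1 = 3190 = 2 · 5 · 11 · 29.
Divisors: 1, 2, 5, 10, 11, 22, 29, 55, 58, 110, 145, 290, 319, 638, 1595, 3190.
Check each in increasing order: 1753^1 ≡ 1753;  1753^2 ≡ 76;  1753^5 ≡ 285;  1753^10 ≡ 1450;  1753^11 ≡ 1814;  1753^22 ≡ 675;  1753^29 ≡ 2529;  1753^55 ≡ 2840;  1753^58 ≡ 1077;  1753^110 ≡ 1943;  1753^145 ≡ 2860;  1753^290 ≡ 1067;  1753^319 ≡ 2048;  1753^638 ≡ 1330;  1753^1595 ≡ 1.
Smallest exponent giving 1 is 1595.

1595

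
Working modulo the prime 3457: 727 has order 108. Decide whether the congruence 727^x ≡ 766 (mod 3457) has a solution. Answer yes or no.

no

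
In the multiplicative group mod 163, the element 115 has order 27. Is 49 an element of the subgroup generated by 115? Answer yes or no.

no

49 ∈ ⟨115⟩ iff 49^27 ≡ 1 (mod 163), since |⟨115⟩| = 27.
49^27 mod 163 = 104.
Since 104 ≠ 1, 49 does not lie in the subgroup.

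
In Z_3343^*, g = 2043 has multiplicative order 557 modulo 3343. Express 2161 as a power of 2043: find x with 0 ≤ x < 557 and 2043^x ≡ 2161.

Baby-step giant-step with m = ceil(sqrt(557)) = 24.
Baby table (2043^j mod 3343 for j=0..23):
  0:1  1:2043  2:1785  3:2885  4:346  5:1505  6:2498  7:1996
  8:2711  9:2565  10:1814  11:1958  12:1966  13:1595  14:2503  15:2182
  16:1607  17:275  18:201  19:2797  20:1084  21:1546  22:2686  23:1635
Giant step factor: 2043^(-24) ≡ 2564 (mod 3343).
Scan 2161·2564^i mod 3343 for i = 0, 1, …:
  i=0: 2161   i=1: 1453   i=2: 1390   i=3: 322
  i=4: 3230   i=5: 1109   i=6: 1926   i=7: 653
  i=8: 2792   i=9: 1325     …   i=20: 285
  i=21: 1966
Match at i=21, j=12: x = 21·24 + 12 = 516.

516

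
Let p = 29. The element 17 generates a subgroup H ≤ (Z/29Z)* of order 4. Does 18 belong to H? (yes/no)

no

⟨17⟩ has order 4; its elements mod 29 are {1, 12, 17, 28}.
18 is not in this set.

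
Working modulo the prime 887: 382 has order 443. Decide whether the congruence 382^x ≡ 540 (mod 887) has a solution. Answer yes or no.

no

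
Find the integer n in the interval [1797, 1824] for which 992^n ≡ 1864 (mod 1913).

1824

Compute 992^1797 mod 1913 = 1504, then multiply by 992 repeatedly:
  992^1797=1504  992^1798=1741  992^1799=1546  992^1800=1319  992^1801=1869
  992^1802=351  992^1803=26  992^1804=923  992^1805=1202  992^1806=585
  992^1807=681  992^1808=263  992^1809=728  992^1810=975  992^1811=1135
  992^1812=1076  992^1813=1851  992^1814=1625  992^1815=1254  992^1816=518
  992^1817=1172  992^1818=1433  992^1819=177  992^1820=1501  992^1821=678
  992^1822=1113  992^1823=295  992^1824=1864
Found 1864 at exponent 1824.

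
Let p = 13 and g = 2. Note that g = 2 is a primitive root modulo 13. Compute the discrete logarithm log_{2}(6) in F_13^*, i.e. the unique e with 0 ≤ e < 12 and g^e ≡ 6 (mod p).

5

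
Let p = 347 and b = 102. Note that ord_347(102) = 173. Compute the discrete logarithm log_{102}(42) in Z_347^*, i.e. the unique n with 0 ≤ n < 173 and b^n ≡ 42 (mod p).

25

Baby-step giant-step with m = ceil(sqrt(173)) = 14.
Baby table (102^j mod 347 for j=0..13):
  0:1  1:102  2:341  3:82  4:36  5:202  6:131  7:176
  8:255  9:332  10:205  11:90  12:158  13:154
Giant step factor: 102^(-14) ≡ 250 (mod 347).
Scan 42·250^i mod 347 for i = 0, 1, …:
  i=0: 42   i=1: 90
Match at i=1, j=11: n = 1·14 + 11 = 25.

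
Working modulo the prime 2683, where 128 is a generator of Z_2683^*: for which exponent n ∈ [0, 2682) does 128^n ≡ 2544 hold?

Baby-step giant-step with m = ceil(sqrt(2682)) = 52.
Baby table (128^j mod 2683 for j=0..51):
  0:1  1:128  2:286  3:1729  4:1306  5:822  6:579  7:1671
  8:1931  9:332  10:2251  11:1047  12:2549  13:1629  14:1921  15:1735
  16:2074  17:2538  18:221  19:1458  20:1497  21:1123  22:1545  23:1901
  24:1858  25:1720  26:154  27:931  28:1116  29:649  30:2582  31:487
  32:627  33:2449  34:2244  35:151  36:547  37:258  38:828  39:1347
  40:704  41:1573  42:119  43:1817  44:1838  45:1843  46:2483  47:1230
  48:1826  49:307  50:1734  51:1946
Giant step factor: 128^(-52) ≡ 249 (mod 2683).
Scan 2544·249^i mod 2683 for i = 0, 1, …:
  i=0: 2544   i=1: 268   i=2: 2340   i=3: 449
  i=4: 1798   i=5: 2324   i=6: 1831   i=7: 2492
  i=8: 735   i=9: 571     …   i=18: 1399
  i=19: 2244
Match at i=19, j=34: n = 19·52 + 34 = 1022.

1022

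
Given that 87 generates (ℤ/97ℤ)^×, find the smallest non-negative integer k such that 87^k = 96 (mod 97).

Baby-step giant-step with m = ceil(sqrt(96)) = 10.
Baby table (87^j mod 97 for j=0..9):
  0:1  1:87  2:3  3:67  4:9  5:7  6:27  7:21
  8:81  9:63
Giant step factor: 87^(-10) ≡ 2 (mod 97).
Scan 96·2^i mod 97 for i = 0, 1, …:
  i=0: 96   i=1: 95   i=2: 93   i=3: 89
  i=4: 81
Match at i=4, j=8: k = 4·10 + 8 = 48.

48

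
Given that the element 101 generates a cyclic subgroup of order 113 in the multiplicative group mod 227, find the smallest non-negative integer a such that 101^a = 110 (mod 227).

88

Baby-step giant-step with m = ceil(sqrt(113)) = 11.
Baby table (101^j mod 227 for j=0..10):
  0:1  1:101  2:213  3:175  4:196  5:47  6:207  7:23
  8:53  9:132  10:166
Giant step factor: 101^(-11) ≡ 78 (mod 227).
Scan 110·78^i mod 227 for i = 0, 1, …:
  i=0: 110   i=1: 181   i=2: 44   i=3: 27
  i=4: 63   i=5: 147   i=6: 116   i=7: 195
  i=8: 1
Match at i=8, j=0: a = 8·11 + 0 = 88.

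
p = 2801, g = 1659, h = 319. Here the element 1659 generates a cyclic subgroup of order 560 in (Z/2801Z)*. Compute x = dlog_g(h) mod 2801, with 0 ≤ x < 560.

Baby-step giant-step with m = ceil(sqrt(560)) = 24.
Baby table (1659^j mod 2801 for j=0..23):
  0:1  1:1659  2:1699  3:835  4:1571  5:1359  6:2577  7:917
  8:360  9:627  10:1022  11:893  12:2559  13:1866  14:589  15:2403
  16:754  17:1640  18:989  19:2166  20:2512  21:2321  22:1965  23:2372
Giant step factor: 1659^(-24) ≡ 1831 (mod 2801).
Scan 319·1831^i mod 2801 for i = 0, 1, …:
  i=0: 319   i=1: 1481   i=2: 343   i=3: 609
  i=4: 281   i=5: 1928   i=6: 908   i=7: 1555
  i=8: 1389   i=9: 2752   i=10: 2714   i=11: 360
Match at i=11, j=8: x = 11·24 + 8 = 272.

272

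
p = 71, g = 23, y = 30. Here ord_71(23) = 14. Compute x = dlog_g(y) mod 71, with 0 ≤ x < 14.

4

Successive powers of 23 modulo 71:
  23^0=1  23^1=23  23^2=32  23^3=26  23^4=30
So 23^4 ≡ 30 (mod 71), giving x = 4.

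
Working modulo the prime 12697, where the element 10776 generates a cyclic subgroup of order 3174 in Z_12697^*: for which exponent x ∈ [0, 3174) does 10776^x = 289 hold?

Baby-step giant-step with m = ceil(sqrt(3174)) = 57.
Baby table (10776^j mod 12697 for j=0..56):
  0:1  1:10776  2:8111  3:10685  4:5164  5:9010  6:10498  7:8875
  8:3196  9:5832  10:8179  11:7027  12:10741  13:11861  14:6134  15:12099
  16:6028  17:12573  18:9658  19:9996  20:8245  21:7211  22:96  23:6039
  24:4139  25:10000  26:561  27:1564  28:4745  29:1301  30:2088  31:1204
  32:10667  33:1651  34:2679  35:8623  36:4802  37:6077  38:7323  39:793
  40:287  41:7341  42:4306  43:6618  44:9216  45:8379  46:3737  47:7725
  48:3068  49:10477  50:11125  51:10623  52:9993  53:1311  54:8272  55:6132
  56:3244
Giant step factor: 10776^(-57) ≡ 6488 (mod 12697).
Scan 289·6488^i mod 12697 for i = 0, 1, …:
  i=0: 289   i=1: 8573   i=2: 8764   i=3: 3666
  i=4: 3527   i=5: 3182   i=6: 12191   i=7: 5595
  i=8: 12334   i=9: 6498     …   i=40: 12643
  i=41: 5164
Match at i=41, j=4: x = 41·57 + 4 = 2341.

2341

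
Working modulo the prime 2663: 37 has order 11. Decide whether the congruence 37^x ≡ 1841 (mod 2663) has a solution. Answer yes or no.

no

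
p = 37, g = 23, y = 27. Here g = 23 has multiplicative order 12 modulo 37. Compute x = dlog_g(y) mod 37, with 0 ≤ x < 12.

Successive powers of 23 modulo 37:
  23^0=1  23^1=23  23^2=11  23^3=31  23^4=10  23^5=8
  23^6=36  23^7=14  23^8=26  23^9=6  23^10=27
So 23^10 ≡ 27 (mod 37), giving x = 10.

10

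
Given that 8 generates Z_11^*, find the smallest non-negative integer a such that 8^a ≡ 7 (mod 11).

Successive powers of 8 modulo 11:
  8^0=1  8^1=8  8^2=9  8^3=6  8^4=4  8^5=10
  8^6=3  8^7=2  8^8=5  8^9=7
So 8^9 ≡ 7 (mod 11), giving a = 9.

9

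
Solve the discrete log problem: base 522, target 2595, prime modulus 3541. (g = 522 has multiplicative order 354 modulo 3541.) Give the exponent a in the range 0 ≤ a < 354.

109

Baby-step giant-step with m = ceil(sqrt(354)) = 19.
Baby table (522^j mod 3541 for j=0..18):
  0:1  1:522  2:3368  3:1760  4:1601  5:46  6:2766  7:2665
  8:3058  9:2826  10:2116  11:3301  12:2196  13:2569  14:2520  15:1729
  16:3124  17:1868  18:1321
Giant step factor: 522^(-19) ≡ 482 (mod 3541).
Scan 2595·482^i mod 3541 for i = 0, 1, …:
  i=0: 2595   i=1: 817   i=2: 743   i=3: 485
  i=4: 64   i=5: 2520
Match at i=5, j=14: a = 5·19 + 14 = 109.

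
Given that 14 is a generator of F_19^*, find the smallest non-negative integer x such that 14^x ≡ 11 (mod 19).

12

Successive powers of 14 modulo 19:
  14^0=1  14^1=14  14^2=6  14^3=8  14^4=17  14^5=10
  14^6=7  14^7=3  14^8=4  14^9=18  14^10=5  14^11=13
  14^12=11
So 14^12 ≡ 11 (mod 19), giving x = 12.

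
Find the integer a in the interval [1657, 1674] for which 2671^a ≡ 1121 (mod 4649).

1672

Compute 2671^1657 mod 4649 = 4413, then multiply by 2671 repeatedly:
  2671^1657=4413  2671^1658=1908  2671^1659=964  2671^1660=3947  2671^1661=3154
  2671^1662=346  2671^1663=3664  2671^1664=399  2671^1665=1108  2671^1666=2704
  2671^1667=2487  2671^1668=4005  2671^1669=6  2671^1670=2079  2671^1671=2103
  2671^1672=1121
Found 1121 at exponent 1672.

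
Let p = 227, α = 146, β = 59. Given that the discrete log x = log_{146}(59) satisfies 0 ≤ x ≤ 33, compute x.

14

Compute 146^0 mod 227 = 1, then multiply by 146 repeatedly:
  146^0=1  146^1=146  146^2=205  146^3=193  146^4=30
  146^5=67  146^6=21  146^7=115  146^8=219  146^9=194
  146^10=176  146^11=45  146^12=214  146^13=145  146^14=59
Found 59 at exponent 14.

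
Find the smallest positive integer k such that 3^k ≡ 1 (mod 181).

The order of 3 must divide p − 1 = 180 = 2^2 · 3^2 · 5.
Divisors: 1, 2, 3, 4, 5, 6, 9, 10, 12, 15, 18, 20, 30, 36, 45, 60, 90, 180.
Check each in increasing order: 3^1 ≡ 3;  3^2 ≡ 9;  3^3 ≡ 27;  3^4 ≡ 81;  3^5 ≡ 62;  3^6 ≡ 5;  3^9 ≡ 135;  3^10 ≡ 43;  3^12 ≡ 25;  3^15 ≡ 132;  3^18 ≡ 125;  3^20 ≡ 39;  3^30 ≡ 48;  3^36 ≡ 59;  3^45 ≡ 1.
Smallest exponent giving 1 is 45.

45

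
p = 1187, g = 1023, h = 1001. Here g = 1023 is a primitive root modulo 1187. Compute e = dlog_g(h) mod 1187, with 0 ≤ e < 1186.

921

Baby-step giant-step with m = ceil(sqrt(1186)) = 35.
Baby table (1023^j mod 1187 for j=0..34):
  0:1  1:1023  2:782  3:1135  4:219  5:881  6:330  7:482
  8:481  9:645  10:1050  11:1102  12:883  13:2  14:859  15:377
  16:1083  17:438  18:575  19:660  20:964  21:962  22:103  23:913
  24:1017  25:579  26:4  27:531  28:754  29:979  30:876  31:1150
  32:133  33:741  34:737
Giant step factor: 1023^(-35) ≡ 1066 (mod 1187).
Scan 1001·1066^i mod 1187 for i = 0, 1, …:
  i=0: 1001   i=1: 1140   i=2: 939   i=3: 333
  i=4: 65   i=5: 444   i=6: 878   i=7: 592
  i=8: 775   i=9: 1185     …   i=25: 295
  i=26: 1102
Match at i=26, j=11: e = 26·35 + 11 = 921.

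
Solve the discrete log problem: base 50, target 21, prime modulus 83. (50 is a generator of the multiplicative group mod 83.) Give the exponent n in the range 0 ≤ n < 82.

76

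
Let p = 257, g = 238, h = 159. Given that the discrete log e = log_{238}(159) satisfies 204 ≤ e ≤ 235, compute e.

Compute 238^204 mod 257 = 234, then multiply by 238 repeatedly:
  238^204=234  238^205=180  238^206=178  238^207=216  238^208=8
  238^209=105  238^210=61  238^211=126  238^212=176  238^213=254
  238^214=57  238^215=202  238^216=17  238^217=191  238^218=226
  238^219=75  238^220=117  238^221=90  238^222=89  238^223=108
  238^224=4  238^225=181  238^226=159
Found 159 at exponent 226.

226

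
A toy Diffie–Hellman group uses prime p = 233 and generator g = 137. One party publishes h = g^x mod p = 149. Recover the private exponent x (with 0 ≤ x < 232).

55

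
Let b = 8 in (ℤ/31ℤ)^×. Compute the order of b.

5

The order of 8 must divide p − 1 = 30 = 2 · 3 · 5.
Divisors: 1, 2, 3, 5, 6, 10, 15, 30.
Check each in increasing order: 8^1 ≡ 8;  8^2 ≡ 2;  8^3 ≡ 16;  8^5 ≡ 1.
Smallest exponent giving 1 is 5.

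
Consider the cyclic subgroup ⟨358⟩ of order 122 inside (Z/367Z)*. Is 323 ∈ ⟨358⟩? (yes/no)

323 ∈ ⟨358⟩ iff 323^122 ≡ 1 (mod 367), since |⟨358⟩| = 122.
323^122 mod 367 = 1.
Since 1 = 1, 323 lies in the subgroup.

yes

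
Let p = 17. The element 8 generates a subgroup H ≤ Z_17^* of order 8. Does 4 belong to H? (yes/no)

⟨8⟩ has order 8; its elements mod 17 are {1, 2, 4, 8, 9, 13, 15, 16}.
4 is in this set.

yes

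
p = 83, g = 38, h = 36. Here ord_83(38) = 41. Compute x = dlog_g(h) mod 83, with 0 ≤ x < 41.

Baby-step giant-step with m = ceil(sqrt(41)) = 7.
Baby table (38^j mod 83 for j=0..6):
  0:1  1:38  2:33  3:9  4:10  5:48  6:81
Giant step factor: 38^(-7) ≡ 12 (mod 83).
Scan 36·12^i mod 83 for i = 0, 1, …:
  i=0: 36   i=1: 17   i=2: 38
Match at i=2, j=1: x = 2·7 + 1 = 15.

15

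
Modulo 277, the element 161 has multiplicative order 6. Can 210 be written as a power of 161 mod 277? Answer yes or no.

no

⟨161⟩ has order 6; its elements mod 277 are {1, 116, 117, 160, 161, 276}.
210 is not in this set.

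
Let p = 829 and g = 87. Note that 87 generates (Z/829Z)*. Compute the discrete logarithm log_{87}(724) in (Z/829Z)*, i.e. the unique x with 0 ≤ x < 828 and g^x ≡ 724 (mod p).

Baby-step giant-step with m = ceil(sqrt(828)) = 29.
Baby table (87^j mod 829 for j=0..28):
  0:1  1:87  2:108  3:277  4:58  5:72  6:461  7:315
  8:48  9:31  10:210  11:32  12:297  13:140  14:574  15:198
  16:646  17:659  18:132  19:707  20:163  21:88  22:195  23:385
  24:335  25:130  26:533  27:776  28:363
Giant step factor: 87^(-29) ≡ 21 (mod 829).
Scan 724·21^i mod 829 for i = 0, 1, …:
  i=0: 724   i=1: 282   i=2: 119   i=3: 12
  i=4: 252   i=5: 318   i=6: 46   i=7: 137
  i=8: 390   i=9: 729     …   i=24: 491
  i=25: 363
Match at i=25, j=28: x = 25·29 + 28 = 753.

753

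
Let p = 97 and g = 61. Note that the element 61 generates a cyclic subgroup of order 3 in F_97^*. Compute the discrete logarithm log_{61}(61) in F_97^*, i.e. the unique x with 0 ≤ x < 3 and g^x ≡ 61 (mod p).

1

Successive powers of 61 modulo 97:
  61^0=1  61^1=61
So 61^1 ≡ 61 (mod 97), giving x = 1.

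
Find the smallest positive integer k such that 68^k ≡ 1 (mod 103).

The order of 68 must divide p − 1 = 102 = 2 · 3 · 17.
Divisors: 1, 2, 3, 6, 17, 34, 51, 102.
Check each in increasing order: 68^1 ≡ 68;  68^2 ≡ 92;  68^3 ≡ 76;  68^6 ≡ 8;  68^17 ≡ 56;  68^34 ≡ 46;  68^51 ≡ 1.
Smallest exponent giving 1 is 51.

51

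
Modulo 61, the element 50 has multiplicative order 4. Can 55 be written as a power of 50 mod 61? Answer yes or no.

⟨50⟩ has order 4; its elements mod 61 are {1, 11, 50, 60}.
55 is not in this set.

no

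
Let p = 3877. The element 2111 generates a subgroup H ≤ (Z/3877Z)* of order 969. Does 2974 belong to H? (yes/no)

2974 ∈ ⟨2111⟩ iff 2974^969 ≡ 1 (mod 3877), since |⟨2111⟩| = 969.
2974^969 mod 3877 = 1.
Since 1 = 1, 2974 lies in the subgroup.

yes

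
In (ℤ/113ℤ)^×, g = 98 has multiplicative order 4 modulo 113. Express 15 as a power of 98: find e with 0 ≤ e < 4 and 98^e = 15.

3

Successive powers of 98 modulo 113:
  98^0=1  98^1=98  98^2=112  98^3=15
So 98^3 ≡ 15 (mod 113), giving e = 3.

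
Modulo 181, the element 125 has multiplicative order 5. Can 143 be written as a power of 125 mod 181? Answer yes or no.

no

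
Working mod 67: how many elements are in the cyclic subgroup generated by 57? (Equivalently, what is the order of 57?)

66

The order of 57 must divide p − 1 = 66 = 2 · 3 · 11.
Divisors: 1, 2, 3, 6, 11, 22, 33, 66.
Check each in increasing order: 57^1 ≡ 57;  57^2 ≡ 33;  57^3 ≡ 5;  57^6 ≡ 25;  57^11 ≡ 38;  57^22 ≡ 37;  57^33 ≡ 66;  57^66 ≡ 1.
Smallest exponent giving 1 is 66.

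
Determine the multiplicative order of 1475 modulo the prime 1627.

813

The order of 1475 must divide p − 1 = 1626 = 2 · 3 · 271.
Divisors: 1, 2, 3, 6, 271, 542, 813, 1626.
Check each in increasing order: 1475^1 ≡ 1475;  1475^2 ≡ 326;  1475^3 ≡ 885;  1475^6 ≡ 638;  1475^271 ≡ 1362;  1475^542 ≡ 264;  1475^813 ≡ 1.
Smallest exponent giving 1 is 813.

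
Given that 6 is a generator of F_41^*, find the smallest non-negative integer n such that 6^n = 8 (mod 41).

38

Successive powers of 6 modulo 41:
  6^0=1  6^1=6  6^2=36  6^3=11  6^4=25  6^5=27
  6^6=39  6^7=29  6^8=10  6^9=19  6^10=32  6^11=28
  6^12=4  6^13=24  6^14=21  6^15=3  6^16=18  6^17=26
  6^18=33  6^19=34  6^20=40  6^21=35  6^22=5  6^23=30
  6^24=16  6^25=14  6^26=2  6^27=12  6^28=31  6^29=22
  6^30=9  6^31=13  6^32=37  6^33=17  6^34=20  6^35=38
  6^36=23  6^37=15  6^38=8
So 6^38 ≡ 8 (mod 41), giving n = 38.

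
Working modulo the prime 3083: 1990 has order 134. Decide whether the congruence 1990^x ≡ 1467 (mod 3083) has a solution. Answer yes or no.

1467 ∈ ⟨1990⟩ iff 1467^134 ≡ 1 (mod 3083), since |⟨1990⟩| = 134.
1467^134 mod 3083 = 1.
Since 1 = 1, 1467 lies in the subgroup.

yes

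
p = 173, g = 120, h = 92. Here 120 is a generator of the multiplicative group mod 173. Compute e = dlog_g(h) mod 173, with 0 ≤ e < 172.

Baby-step giant-step with m = ceil(sqrt(172)) = 14.
Baby table (120^j mod 173 for j=0..13):
  0:1  1:120  2:41  3:76  4:124  5:2  6:67  7:82
  8:152  9:75  10:4  11:134  12:164  13:131
Giant step factor: 120^(-14) ≡ 15 (mod 173).
Scan 92·15^i mod 173 for i = 0, 1, …:
  i=0: 92   i=1: 169   i=2: 113   i=3: 138
  i=4: 167   i=5: 83   i=6: 34   i=7: 164
Match at i=7, j=12: e = 7·14 + 12 = 110.

110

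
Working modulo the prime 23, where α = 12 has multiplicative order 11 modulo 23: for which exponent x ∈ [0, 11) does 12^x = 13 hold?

Successive powers of 12 modulo 23:
  12^0=1  12^1=12  12^2=6  12^3=3  12^4=13
So 12^4 ≡ 13 (mod 23), giving x = 4.

4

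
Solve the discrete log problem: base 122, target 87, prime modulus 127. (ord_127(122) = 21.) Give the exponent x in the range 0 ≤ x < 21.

Successive powers of 122 modulo 127:
  122^0=1  122^1=122  122^2=25  122^3=2  122^4=117  122^5=50
  122^6=4  122^7=107  122^8=100  122^9=8  122^10=87
So 122^10 ≡ 87 (mod 127), giving x = 10.

10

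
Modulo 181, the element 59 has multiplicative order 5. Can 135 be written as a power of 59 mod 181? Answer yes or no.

135 ∈ ⟨59⟩ iff 135^5 ≡ 1 (mod 181), since |⟨59⟩| = 5.
135^5 mod 181 = 1.
Since 1 = 1, 135 lies in the subgroup.

yes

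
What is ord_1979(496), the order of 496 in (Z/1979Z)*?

The order of 496 must divide p − 1 = 1978 = 2 · 23 · 43.
Divisors: 1, 2, 23, 43, 46, 86, 989, 1978.
Check each in increasing order: 496^1 ≡ 496;  496^2 ≡ 620;  496^23 ≡ 103;  496^43 ≡ 1173;  496^46 ≡ 714;  496^86 ≡ 524;  496^989 ≡ 1.
Smallest exponent giving 1 is 989.

989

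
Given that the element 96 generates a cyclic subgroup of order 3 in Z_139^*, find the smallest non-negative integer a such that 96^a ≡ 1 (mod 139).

Successive powers of 96 modulo 139:
  96^0=1
So 96^0 ≡ 1 (mod 139), giving a = 0.

0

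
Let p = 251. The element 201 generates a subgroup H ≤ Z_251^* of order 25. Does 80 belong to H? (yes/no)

80 ∈ ⟨201⟩ iff 80^25 ≡ 1 (mod 251), since |⟨201⟩| = 25.
80^25 mod 251 = 1.
Since 1 = 1, 80 lies in the subgroup.

yes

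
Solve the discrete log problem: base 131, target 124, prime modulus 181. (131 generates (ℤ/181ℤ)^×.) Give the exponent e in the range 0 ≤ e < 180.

107

Baby-step giant-step with m = ceil(sqrt(180)) = 14.
Baby table (131^j mod 181 for j=0..13):
  0:1  1:131  2:147  3:71  4:70  5:120  6:154  7:83
  8:13  9:74  10:101  11:18  12:5  13:112
Giant step factor: 131^(-14) ≡ 33 (mod 181).
Scan 124·33^i mod 181 for i = 0, 1, …:
  i=0: 124   i=1: 110   i=2: 10   i=3: 149
  i=4: 30   i=5: 85   i=6: 90   i=7: 74
Match at i=7, j=9: e = 7·14 + 9 = 107.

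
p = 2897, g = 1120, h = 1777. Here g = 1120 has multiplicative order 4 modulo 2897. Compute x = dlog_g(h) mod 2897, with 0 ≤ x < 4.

Successive powers of 1120 modulo 2897:
  1120^0=1  1120^1=1120  1120^2=2896  1120^3=1777
So 1120^3 ≡ 1777 (mod 2897), giving x = 3.

3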